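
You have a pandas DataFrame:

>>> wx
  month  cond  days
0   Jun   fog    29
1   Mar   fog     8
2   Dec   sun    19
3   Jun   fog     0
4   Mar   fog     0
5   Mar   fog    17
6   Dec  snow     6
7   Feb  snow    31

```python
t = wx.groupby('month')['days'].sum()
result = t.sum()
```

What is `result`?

group by month, sum of days:
month
Dec    25
Feb    31
Jun    29
Mar    25
Name: days, dtype: int64
So sum() = 110.

110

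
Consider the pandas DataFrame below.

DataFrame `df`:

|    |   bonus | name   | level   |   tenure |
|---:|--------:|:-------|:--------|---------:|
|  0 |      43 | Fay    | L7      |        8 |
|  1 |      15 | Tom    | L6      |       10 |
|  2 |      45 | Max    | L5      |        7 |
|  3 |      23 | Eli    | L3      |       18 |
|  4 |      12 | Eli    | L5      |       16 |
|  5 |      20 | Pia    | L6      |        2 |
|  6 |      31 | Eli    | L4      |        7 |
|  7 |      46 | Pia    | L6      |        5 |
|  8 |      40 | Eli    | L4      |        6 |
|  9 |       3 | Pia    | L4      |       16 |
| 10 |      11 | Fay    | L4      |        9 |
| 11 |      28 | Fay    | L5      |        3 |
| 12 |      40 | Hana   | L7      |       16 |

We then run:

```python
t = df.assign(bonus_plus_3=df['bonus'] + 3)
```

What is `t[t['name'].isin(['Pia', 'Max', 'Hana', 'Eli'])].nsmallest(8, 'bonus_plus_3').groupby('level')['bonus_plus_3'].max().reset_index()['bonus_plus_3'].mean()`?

36.6

add column bonus_plus_3 = df['bonus'] + 3:
    bonus  name level  tenure  bonus_plus_3
0      43   Fay    L7       8            46
1      15   Tom    L6      10            18
2      45   Max    L5       7            48
3      23   Eli    L3      18            26
4      12   Eli    L5      16            15
5      20   Pia    L6       2            23
6      31   Eli    L4       7            34
7      46   Pia    L6       5            49
8      40   Eli    L4       6            43
9       3   Pia    L4      16             6
10     11   Fay    L4       9            14
11     28   Fay    L5       3            31
12     40  Hana    L7      16            43
filter rows where name in ['Pia', 'Max', 'Hana', 'Eli']:
    bonus  name level  tenure  bonus_plus_3
2      45   Max    L5       7            48
3      23   Eli    L3      18            26
4      12   Eli    L5      16            15
5      20   Pia    L6       2            23
6      31   Eli    L4       7            34
7      46   Pia    L6       5            49
8      40   Eli    L4       6            43
9       3   Pia    L4      16             6
12     40  Hana    L7      16            43
take 8 rows with smallest bonus_plus_3:
    bonus  name level  tenure  bonus_plus_3
9       3   Pia    L4      16             6
4      12   Eli    L5      16            15
5      20   Pia    L6       2            23
3      23   Eli    L3      18            26
6      31   Eli    L4       7            34
8      40   Eli    L4       6            43
12     40  Hana    L7      16            43
2      45   Max    L5       7            48
group by level, max of bonus_plus_3:
level
L3    26
L4    43
L5    48
L6    23
L7    43
Name: bonus_plus_3, dtype: int64
reset_index():
  level  bonus_plus_3
0    L3            26
1    L4            43
2    L5            48
3    L6            23
4    L7            43
So mean() = 36.6.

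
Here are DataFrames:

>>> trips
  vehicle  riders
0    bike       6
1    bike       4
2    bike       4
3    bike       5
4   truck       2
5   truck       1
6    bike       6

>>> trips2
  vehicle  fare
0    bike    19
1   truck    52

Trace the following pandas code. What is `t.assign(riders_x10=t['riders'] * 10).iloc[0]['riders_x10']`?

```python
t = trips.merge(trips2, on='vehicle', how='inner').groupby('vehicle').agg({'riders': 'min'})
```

merge on 'vehicle' (how='inner') → 7 rows:
  vehicle  riders  fare
0    bike       6    19
1    bike       4    19
2    bike       4    19
3    bike       5    19
4   truck       2    52
5   truck       1    52
6    bike       6    19
group by vehicle, min of riders:
         riders
vehicle        
bike          4
truck         1
add column riders_x10 = t['riders'] * 10:
         riders  riders_x10
vehicle                    
bike          4          40
truck         1          10
Reading off the value at position 0, column 'riders_x10', we get 40.

40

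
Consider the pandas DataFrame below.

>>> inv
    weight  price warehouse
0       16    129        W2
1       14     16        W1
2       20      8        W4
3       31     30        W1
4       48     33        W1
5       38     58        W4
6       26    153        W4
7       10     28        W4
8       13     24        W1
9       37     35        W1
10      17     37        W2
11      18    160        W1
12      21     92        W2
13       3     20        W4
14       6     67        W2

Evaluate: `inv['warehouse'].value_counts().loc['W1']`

6

value_counts of warehouse:
warehouse
W1    6
W4    5
W2    4
Name: count, dtype: int64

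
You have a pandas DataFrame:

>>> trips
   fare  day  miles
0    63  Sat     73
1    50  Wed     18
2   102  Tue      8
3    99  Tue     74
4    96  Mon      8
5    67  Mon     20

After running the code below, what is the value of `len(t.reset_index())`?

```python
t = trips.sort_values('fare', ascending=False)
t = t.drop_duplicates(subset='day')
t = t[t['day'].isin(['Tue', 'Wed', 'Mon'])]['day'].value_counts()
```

sort by fare descending:
   fare  day  miles
2   102  Tue      8
3    99  Tue     74
4    96  Mon      8
5    67  Mon     20
0    63  Sat     73
1    50  Wed     18
drop duplicate day (keep=first):
   fare  day  miles
2   102  Tue      8
4    96  Mon      8
0    63  Sat     73
1    50  Wed     18
filter rows where day in ['Tue', 'Wed', 'Mon']:
   fare  day  miles
2   102  Tue      8
4    96  Mon      8
1    50  Wed     18
value_counts of day:
day
Tue    1
Mon    1
Wed    1
Name: count, dtype: int64
reset_index():
   day  count
0  Tue      1
1  Mon      1
2  Wed      1
Finally, number of rows = 3.

3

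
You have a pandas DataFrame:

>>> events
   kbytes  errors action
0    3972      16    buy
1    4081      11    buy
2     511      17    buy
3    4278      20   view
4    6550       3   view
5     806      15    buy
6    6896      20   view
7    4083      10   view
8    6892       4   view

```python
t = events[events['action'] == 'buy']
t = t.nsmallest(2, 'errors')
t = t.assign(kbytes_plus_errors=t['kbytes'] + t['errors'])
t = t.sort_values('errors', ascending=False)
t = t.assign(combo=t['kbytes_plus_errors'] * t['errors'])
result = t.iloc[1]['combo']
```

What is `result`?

45012

filter rows where action == 'buy':
   kbytes  errors action
0    3972      16    buy
1    4081      11    buy
2     511      17    buy
5     806      15    buy
take 2 rows with smallest errors:
   kbytes  errors action
1    4081      11    buy
5     806      15    buy
add column kbytes_plus_errors = t['kbytes'] + t['errors']:
   kbytes  errors action  kbytes_plus_errors
1    4081      11    buy                4092
5     806      15    buy                 821
sort by errors descending:
   kbytes  errors action  kbytes_plus_errors
5     806      15    buy                 821
1    4081      11    buy                4092
add column combo = t['kbytes_plus_errors'] * t['errors']:
   kbytes  errors action  kbytes_plus_errors  combo
5     806      15    buy                 821  12315
1    4081      11    buy                4092  45012
The value at position 1, column 'combo' is 45012.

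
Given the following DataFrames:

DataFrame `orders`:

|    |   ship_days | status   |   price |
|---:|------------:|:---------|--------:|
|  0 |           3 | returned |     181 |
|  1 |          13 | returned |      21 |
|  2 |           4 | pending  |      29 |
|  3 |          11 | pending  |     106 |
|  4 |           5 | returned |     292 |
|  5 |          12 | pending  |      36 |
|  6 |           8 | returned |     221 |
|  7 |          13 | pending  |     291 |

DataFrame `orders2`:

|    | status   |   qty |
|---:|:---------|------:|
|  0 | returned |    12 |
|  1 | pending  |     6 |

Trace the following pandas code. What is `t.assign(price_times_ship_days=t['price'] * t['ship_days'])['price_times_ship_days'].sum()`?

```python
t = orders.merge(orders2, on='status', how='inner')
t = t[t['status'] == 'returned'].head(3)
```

merge on 'status' (how='inner') → 8 rows:
   ship_days    status  price  qty
0          3  returned    181   12
1         13  returned     21   12
2          4   pending     29    6
3         11   pending    106    6
4          5  returned    292   12
5         12   pending     36    6
6          8  returned    221   12
7         13   pending    291    6
filter rows where status == 'returned':
   ship_days    status  price  qty
0          3  returned    181   12
1         13  returned     21   12
4          5  returned    292   12
6          8  returned    221   12
take first 3 rows:
   ship_days    status  price  qty
0          3  returned    181   12
1         13  returned     21   12
4          5  returned    292   12
add column price_times_ship_days = t['price'] * t['ship_days']:
   ship_days    status  price  qty  price_times_ship_days
0          3  returned    181   12                    543
1         13  returned     21   12                    273
4          5  returned    292   12                   1460
Hence 2276.

2276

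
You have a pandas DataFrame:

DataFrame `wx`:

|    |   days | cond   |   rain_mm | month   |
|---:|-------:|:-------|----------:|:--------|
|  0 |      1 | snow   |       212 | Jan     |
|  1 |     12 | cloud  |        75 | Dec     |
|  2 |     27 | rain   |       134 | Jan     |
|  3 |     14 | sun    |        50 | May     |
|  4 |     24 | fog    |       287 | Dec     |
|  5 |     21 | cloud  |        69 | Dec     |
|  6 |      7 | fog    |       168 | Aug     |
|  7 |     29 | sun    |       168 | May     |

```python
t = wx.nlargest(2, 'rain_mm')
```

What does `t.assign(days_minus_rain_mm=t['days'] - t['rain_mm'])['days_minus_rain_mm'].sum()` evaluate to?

take 2 rows with largest rain_mm:
   days  cond  rain_mm month
4    24   fog      287   Dec
0     1  snow      212   Jan
add column days_minus_rain_mm = t['days'] - t['rain_mm']:
   days  cond  rain_mm month  days_minus_rain_mm
4    24   fog      287   Dec                -263
0     1  snow      212   Jan                -211
Hence -474.

-474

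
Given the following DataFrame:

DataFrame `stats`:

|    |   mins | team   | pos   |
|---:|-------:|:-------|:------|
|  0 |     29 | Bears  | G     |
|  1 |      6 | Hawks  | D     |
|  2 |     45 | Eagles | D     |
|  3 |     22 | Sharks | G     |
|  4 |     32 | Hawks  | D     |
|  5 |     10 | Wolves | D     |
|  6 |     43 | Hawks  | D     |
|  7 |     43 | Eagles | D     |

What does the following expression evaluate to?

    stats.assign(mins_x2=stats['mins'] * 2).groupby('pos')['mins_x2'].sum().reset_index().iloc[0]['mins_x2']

358

add column mins_x2 = stats['mins'] * 2:
   mins    team pos  mins_x2
0    29   Bears   G       58
1     6   Hawks   D       12
2    45  Eagles   D       90
3    22  Sharks   G       44
4    32   Hawks   D       64
5    10  Wolves   D       20
6    43   Hawks   D       86
7    43  Eagles   D       86
group by pos, sum of mins_x2:
pos
D    358
G    102
Name: mins_x2, dtype: int64
reset_index():
  pos  mins_x2
0   D      358
1   G      102
Then the value at position 0, column 'mins_x2': 358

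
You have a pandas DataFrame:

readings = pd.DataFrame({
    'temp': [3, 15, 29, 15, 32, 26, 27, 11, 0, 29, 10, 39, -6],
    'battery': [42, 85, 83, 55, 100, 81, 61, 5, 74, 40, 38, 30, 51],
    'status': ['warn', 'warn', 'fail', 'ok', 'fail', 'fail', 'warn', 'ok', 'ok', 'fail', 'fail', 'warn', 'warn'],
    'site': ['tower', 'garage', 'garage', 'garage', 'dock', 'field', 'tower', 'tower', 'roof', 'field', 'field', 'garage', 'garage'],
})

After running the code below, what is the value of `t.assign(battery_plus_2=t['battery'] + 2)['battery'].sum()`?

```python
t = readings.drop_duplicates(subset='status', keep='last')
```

drop duplicate status (keep=last):
    temp  battery status    site
8      0       74     ok    roof
10    10       38   fail   field
12    -6       51   warn  garage
add column battery_plus_2 = t['battery'] + 2:
    temp  battery status    site  battery_plus_2
8      0       74     ok    roof              76
10    10       38   fail   field              40
12    -6       51   warn  garage              53

163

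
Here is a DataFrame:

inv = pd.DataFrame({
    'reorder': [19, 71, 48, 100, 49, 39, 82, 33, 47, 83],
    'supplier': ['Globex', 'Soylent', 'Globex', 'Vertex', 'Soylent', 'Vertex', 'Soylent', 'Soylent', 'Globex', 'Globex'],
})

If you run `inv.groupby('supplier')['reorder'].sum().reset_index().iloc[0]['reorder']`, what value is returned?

group by supplier, sum of reorder:
supplier
Globex     197
Soylent    235
Vertex     139
Name: reorder, dtype: int64
reset_index():
  supplier  reorder
0   Globex      197
1  Soylent      235
2   Vertex      139
Finally, value at position 0, column 'reorder' = 197.

197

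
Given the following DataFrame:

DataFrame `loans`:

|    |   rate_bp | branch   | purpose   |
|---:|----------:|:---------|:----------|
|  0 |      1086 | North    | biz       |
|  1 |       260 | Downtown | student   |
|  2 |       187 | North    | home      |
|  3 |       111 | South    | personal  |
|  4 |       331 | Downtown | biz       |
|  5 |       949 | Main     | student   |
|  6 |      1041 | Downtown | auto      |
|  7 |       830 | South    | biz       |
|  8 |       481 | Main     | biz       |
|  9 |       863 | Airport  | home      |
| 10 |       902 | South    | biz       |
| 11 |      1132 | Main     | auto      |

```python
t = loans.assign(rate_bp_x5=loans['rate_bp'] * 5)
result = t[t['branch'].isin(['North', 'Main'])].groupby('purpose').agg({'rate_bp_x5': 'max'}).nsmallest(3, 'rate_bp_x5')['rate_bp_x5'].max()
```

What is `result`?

5430

add column rate_bp_x5 = loans['rate_bp'] * 5:
    rate_bp    branch   purpose  rate_bp_x5
0      1086     North       biz        5430
1       260  Downtown   student        1300
2       187     North      home         935
3       111     South  personal         555
4       331  Downtown       biz        1655
5       949      Main   student        4745
6      1041  Downtown      auto        5205
7       830     South       biz        4150
8       481      Main       biz        2405
9       863   Airport      home        4315
10      902     South       biz        4510
11     1132      Main      auto        5660
filter rows where branch in ['North', 'Main']:
    rate_bp branch  purpose  rate_bp_x5
0      1086  North      biz        5430
2       187  North     home         935
5       949   Main  student        4745
8       481   Main      biz        2405
11     1132   Main     auto        5660
group by purpose, max of rate_bp_x5:
         rate_bp_x5
purpose            
auto           5660
biz            5430
home            935
student        4745
take 3 rows with smallest rate_bp_x5:
         rate_bp_x5
purpose            
home            935
student        4745
biz            5430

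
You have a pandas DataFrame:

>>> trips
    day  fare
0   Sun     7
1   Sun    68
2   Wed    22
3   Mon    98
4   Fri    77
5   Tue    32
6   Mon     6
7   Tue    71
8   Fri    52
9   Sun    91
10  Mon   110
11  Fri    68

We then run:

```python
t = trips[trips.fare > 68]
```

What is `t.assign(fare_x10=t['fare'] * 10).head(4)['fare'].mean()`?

84.25

filter rows where fare > 68:
    day  fare
3   Mon    98
4   Fri    77
7   Tue    71
9   Sun    91
10  Mon   110
add column fare_x10 = t['fare'] * 10:
    day  fare  fare_x10
3   Mon    98       980
4   Fri    77       770
7   Tue    71       710
9   Sun    91       910
10  Mon   110      1100
take first 4 rows:
   day  fare  fare_x10
3  Mon    98       980
4  Fri    77       770
7  Tue    71       710
9  Sun    91       910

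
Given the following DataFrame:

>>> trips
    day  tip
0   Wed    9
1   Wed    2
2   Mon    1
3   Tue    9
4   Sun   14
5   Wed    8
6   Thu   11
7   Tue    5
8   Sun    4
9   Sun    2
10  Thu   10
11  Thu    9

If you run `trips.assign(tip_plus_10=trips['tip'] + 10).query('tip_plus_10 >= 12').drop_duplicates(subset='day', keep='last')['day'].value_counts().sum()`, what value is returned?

add column tip_plus_10 = trips['tip'] + 10:
    day  tip  tip_plus_10
0   Wed    9           19
1   Wed    2           12
2   Mon    1           11
3   Tue    9           19
4   Sun   14           24
5   Wed    8           18
6   Thu   11           21
7   Tue    5           15
8   Sun    4           14
9   Sun    2           12
10  Thu   10           20
11  Thu    9           19
filter rows where tip_plus_10 >= 12:
    day  tip  tip_plus_10
0   Wed    9           19
1   Wed    2           12
3   Tue    9           19
4   Sun   14           24
5   Wed    8           18
6   Thu   11           21
7   Tue    5           15
8   Sun    4           14
9   Sun    2           12
10  Thu   10           20
11  Thu    9           19
drop duplicate day (keep=last):
    day  tip  tip_plus_10
5   Wed    8           18
7   Tue    5           15
9   Sun    2           12
11  Thu    9           19
value_counts of day:
day
Wed    1
Tue    1
Sun    1
Thu    1
Name: count, dtype: int64
Hence 4.

4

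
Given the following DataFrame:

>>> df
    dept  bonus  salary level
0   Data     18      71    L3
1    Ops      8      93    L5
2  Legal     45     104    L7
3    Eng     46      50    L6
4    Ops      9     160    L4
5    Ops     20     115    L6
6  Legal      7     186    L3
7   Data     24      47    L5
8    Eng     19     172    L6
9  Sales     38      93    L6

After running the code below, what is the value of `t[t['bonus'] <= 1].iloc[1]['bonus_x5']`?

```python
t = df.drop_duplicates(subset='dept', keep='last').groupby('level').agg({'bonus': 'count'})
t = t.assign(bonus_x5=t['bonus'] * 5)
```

drop duplicate dept (keep=last):
    dept  bonus  salary level
5    Ops     20     115    L6
6  Legal      7     186    L3
7   Data     24      47    L5
8    Eng     19     172    L6
9  Sales     38      93    L6
group by level, count of bonus:
       bonus
level       
L3         1
L5         1
L6         3
add column bonus_x5 = t['bonus'] * 5:
       bonus  bonus_x5
level                 
L3         1         5
L5         1         5
L6         3        15
filter rows where bonus <= 1:
       bonus  bonus_x5
level                 
L3         1         5
L5         1         5
Reading off the value at position 1, column 'bonus_x5', we get 5.

5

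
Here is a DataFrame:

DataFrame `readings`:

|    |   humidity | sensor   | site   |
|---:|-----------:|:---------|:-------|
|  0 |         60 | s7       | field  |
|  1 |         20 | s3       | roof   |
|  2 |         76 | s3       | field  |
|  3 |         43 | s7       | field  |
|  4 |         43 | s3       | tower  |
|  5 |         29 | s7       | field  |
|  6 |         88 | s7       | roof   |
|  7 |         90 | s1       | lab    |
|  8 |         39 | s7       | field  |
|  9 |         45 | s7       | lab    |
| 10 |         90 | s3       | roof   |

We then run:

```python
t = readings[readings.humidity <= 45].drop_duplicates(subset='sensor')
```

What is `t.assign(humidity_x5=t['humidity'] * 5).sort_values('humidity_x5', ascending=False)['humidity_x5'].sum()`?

filter rows where humidity <= 45:
   humidity sensor   site
1        20     s3   roof
3        43     s7  field
4        43     s3  tower
5        29     s7  field
8        39     s7  field
9        45     s7    lab
drop duplicate sensor (keep=first):
   humidity sensor   site
1        20     s3   roof
3        43     s7  field
add column humidity_x5 = t['humidity'] * 5:
   humidity sensor   site  humidity_x5
1        20     s3   roof          100
3        43     s7  field          215
sort by humidity_x5 descending:
   humidity sensor   site  humidity_x5
3        43     s7  field          215
1        20     s3   roof          100

315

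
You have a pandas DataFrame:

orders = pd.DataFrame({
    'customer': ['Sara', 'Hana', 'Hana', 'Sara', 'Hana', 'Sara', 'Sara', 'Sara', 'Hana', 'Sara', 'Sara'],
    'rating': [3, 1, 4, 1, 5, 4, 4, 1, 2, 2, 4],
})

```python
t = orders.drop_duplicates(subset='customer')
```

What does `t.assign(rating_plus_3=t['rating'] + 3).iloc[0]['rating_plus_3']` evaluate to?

drop duplicate customer (keep=first):
  customer  rating
0     Sara       3
1     Hana       1
add column rating_plus_3 = t['rating'] + 3:
  customer  rating  rating_plus_3
0     Sara       3              6
1     Hana       1              4

6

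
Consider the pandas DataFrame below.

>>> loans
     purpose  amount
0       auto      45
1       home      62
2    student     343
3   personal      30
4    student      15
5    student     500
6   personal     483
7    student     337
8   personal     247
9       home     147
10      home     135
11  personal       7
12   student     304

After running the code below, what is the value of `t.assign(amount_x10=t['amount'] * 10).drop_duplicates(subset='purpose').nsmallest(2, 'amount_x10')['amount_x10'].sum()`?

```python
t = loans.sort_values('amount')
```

sort by amount:
     purpose  amount
11  personal       7
4    student      15
3   personal      30
0       auto      45
1       home      62
10      home     135
9       home     147
8   personal     247
12   student     304
7    student     337
2    student     343
6   personal     483
5    student     500
add column amount_x10 = t['amount'] * 10:
     purpose  amount  amount_x10
11  personal       7          70
4    student      15         150
3   personal      30         300
0       auto      45         450
1       home      62         620
10      home     135        1350
9       home     147        1470
8   personal     247        2470
12   student     304        3040
7    student     337        3370
2    student     343        3430
6   personal     483        4830
5    student     500        5000
drop duplicate purpose (keep=first):
     purpose  amount  amount_x10
11  personal       7          70
4    student      15         150
0       auto      45         450
1       home      62         620
take 2 rows with smallest amount_x10:
     purpose  amount  amount_x10
11  personal       7          70
4    student      15         150

220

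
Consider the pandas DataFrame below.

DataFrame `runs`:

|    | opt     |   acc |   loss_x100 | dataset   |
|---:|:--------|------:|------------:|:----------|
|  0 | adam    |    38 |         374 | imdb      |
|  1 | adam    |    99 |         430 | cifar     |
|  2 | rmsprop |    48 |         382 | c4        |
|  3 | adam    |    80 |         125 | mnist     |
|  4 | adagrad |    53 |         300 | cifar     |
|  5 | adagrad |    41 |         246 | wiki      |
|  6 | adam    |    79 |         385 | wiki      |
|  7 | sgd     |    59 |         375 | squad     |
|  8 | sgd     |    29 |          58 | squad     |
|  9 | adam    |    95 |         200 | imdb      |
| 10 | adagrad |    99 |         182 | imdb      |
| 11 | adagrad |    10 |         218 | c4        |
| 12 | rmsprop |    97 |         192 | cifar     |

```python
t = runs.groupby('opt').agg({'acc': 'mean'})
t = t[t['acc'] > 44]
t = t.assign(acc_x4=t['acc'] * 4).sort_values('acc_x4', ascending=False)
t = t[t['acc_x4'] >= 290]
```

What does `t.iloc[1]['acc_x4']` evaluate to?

group by opt, mean of acc:
           acc
opt           
adagrad  50.75
adam     78.20
rmsprop  72.50
sgd      44.00
filter rows where acc > 44:
           acc
opt           
adagrad  50.75
adam     78.20
rmsprop  72.50
add column acc_x4 = t['acc'] * 4:
           acc  acc_x4
opt                   
adagrad  50.75   203.0
adam     78.20   312.8
rmsprop  72.50   290.0
sort by acc_x4 descending:
           acc  acc_x4
opt                   
adam     78.20   312.8
rmsprop  72.50   290.0
adagrad  50.75   203.0
filter rows where acc_x4 >= 290:
          acc  acc_x4
opt                  
adam     78.2   312.8
rmsprop  72.5   290.0

290.0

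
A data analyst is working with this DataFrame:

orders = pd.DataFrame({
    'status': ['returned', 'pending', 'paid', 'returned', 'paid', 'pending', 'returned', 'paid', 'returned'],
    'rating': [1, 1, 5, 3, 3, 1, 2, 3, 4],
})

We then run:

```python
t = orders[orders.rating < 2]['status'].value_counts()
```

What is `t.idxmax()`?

filter rows where rating < 2:
     status  rating
0  returned       1
1   pending       1
5   pending       1
value_counts of status:
status
pending     2
returned    1
Name: count, dtype: int64
Hence pending.

pending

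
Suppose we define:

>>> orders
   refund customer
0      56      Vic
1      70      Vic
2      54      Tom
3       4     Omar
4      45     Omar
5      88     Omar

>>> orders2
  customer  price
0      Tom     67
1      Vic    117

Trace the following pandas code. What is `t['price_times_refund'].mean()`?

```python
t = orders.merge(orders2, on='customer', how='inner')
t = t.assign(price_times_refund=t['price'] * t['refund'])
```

6120.0

merge on 'customer' (how='inner') → 3 rows:
   refund customer  price
0      56      Vic    117
1      70      Vic    117
2      54      Tom     67
add column price_times_refund = t['price'] * t['refund']:
   refund customer  price  price_times_refund
0      56      Vic    117                6552
1      70      Vic    117                8190
2      54      Tom     67                3618
Finally, mean of column 'price_times_refund' = 6120.0.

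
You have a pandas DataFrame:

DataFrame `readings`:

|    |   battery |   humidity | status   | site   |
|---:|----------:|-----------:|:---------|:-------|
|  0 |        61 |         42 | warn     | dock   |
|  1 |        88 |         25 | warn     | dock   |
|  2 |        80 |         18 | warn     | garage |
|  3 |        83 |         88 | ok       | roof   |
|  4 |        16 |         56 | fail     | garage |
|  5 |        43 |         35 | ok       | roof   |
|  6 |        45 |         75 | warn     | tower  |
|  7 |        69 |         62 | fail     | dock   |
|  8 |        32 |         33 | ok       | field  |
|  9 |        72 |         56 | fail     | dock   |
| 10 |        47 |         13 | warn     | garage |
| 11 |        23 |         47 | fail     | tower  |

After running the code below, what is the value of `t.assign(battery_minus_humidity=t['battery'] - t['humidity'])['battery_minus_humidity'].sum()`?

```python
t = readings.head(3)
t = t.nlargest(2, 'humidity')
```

82

take first 3 rows:
   battery  humidity status    site
0       61        42   warn    dock
1       88        25   warn    dock
2       80        18   warn  garage
take 2 rows with largest humidity:
   battery  humidity status  site
0       61        42   warn  dock
1       88        25   warn  dock
add column battery_minus_humidity = t['battery'] - t['humidity']:
   battery  humidity status  site  battery_minus_humidity
0       61        42   warn  dock                      19
1       88        25   warn  dock                      63
The sum of column 'battery_minus_humidity' is 82.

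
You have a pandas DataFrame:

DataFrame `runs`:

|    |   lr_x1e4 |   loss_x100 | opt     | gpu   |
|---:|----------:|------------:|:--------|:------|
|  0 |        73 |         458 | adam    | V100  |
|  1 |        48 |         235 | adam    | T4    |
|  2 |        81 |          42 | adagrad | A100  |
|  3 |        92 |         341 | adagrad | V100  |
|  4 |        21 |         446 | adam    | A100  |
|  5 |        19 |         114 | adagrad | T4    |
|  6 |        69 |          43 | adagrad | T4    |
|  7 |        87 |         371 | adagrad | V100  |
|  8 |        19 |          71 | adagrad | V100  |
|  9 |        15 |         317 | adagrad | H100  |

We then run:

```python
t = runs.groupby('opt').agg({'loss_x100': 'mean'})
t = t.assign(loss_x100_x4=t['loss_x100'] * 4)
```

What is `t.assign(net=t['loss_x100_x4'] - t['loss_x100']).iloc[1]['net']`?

1139.0

group by opt, mean of loss_x100:
          loss_x100
opt                
adagrad  185.571429
adam     379.666667
add column loss_x100_x4 = t['loss_x100'] * 4:
          loss_x100  loss_x100_x4
opt                              
adagrad  185.571429    742.285714
adam     379.666667   1518.666667
add column net = t['loss_x100_x4'] - t['loss_x100']:
          loss_x100  loss_x100_x4          net
opt                                           
adagrad  185.571429    742.285714   556.714286
adam     379.666667   1518.666667  1139.000000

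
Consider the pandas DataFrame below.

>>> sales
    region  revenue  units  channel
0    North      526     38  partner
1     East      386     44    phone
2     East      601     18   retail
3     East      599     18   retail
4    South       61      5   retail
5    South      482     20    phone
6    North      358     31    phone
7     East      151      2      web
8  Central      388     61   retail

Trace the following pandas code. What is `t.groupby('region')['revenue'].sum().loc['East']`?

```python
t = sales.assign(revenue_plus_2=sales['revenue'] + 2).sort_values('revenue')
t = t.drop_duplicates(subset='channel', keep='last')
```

752

add column revenue_plus_2 = sales['revenue'] + 2:
    region  revenue  units  channel  revenue_plus_2
0    North      526     38  partner             528
1     East      386     44    phone             388
2     East      601     18   retail             603
3     East      599     18   retail             601
4    South       61      5   retail              63
5    South      482     20    phone             484
6    North      358     31    phone             360
7     East      151      2      web             153
8  Central      388     61   retail             390
sort by revenue:
    region  revenue  units  channel  revenue_plus_2
4    South       61      5   retail              63
7     East      151      2      web             153
6    North      358     31    phone             360
1     East      386     44    phone             388
8  Central      388     61   retail             390
5    South      482     20    phone             484
0    North      526     38  partner             528
3     East      599     18   retail             601
2     East      601     18   retail             603
drop duplicate channel (keep=last):
  region  revenue  units  channel  revenue_plus_2
7   East      151      2      web             153
5  South      482     20    phone             484
0  North      526     38  partner             528
2   East      601     18   retail             603
group by region, sum of revenue:
region
East     752
North    526
South    482
Name: revenue, dtype: int64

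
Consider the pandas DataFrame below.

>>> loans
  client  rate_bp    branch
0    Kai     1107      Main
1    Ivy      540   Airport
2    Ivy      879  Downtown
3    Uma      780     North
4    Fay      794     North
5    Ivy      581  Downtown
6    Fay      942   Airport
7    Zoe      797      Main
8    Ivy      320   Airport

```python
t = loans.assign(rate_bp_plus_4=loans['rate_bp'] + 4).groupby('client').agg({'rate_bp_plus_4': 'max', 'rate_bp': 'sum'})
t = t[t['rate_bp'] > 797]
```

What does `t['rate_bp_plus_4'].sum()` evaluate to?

2940

add column rate_bp_plus_4 = loans['rate_bp'] + 4:
  client  rate_bp    branch  rate_bp_plus_4
0    Kai     1107      Main            1111
1    Ivy      540   Airport             544
2    Ivy      879  Downtown             883
3    Uma      780     North             784
4    Fay      794     North             798
5    Ivy      581  Downtown             585
6    Fay      942   Airport             946
7    Zoe      797      Main             801
8    Ivy      320   Airport             324
group by client: max(rate_bp_plus_4), sum(rate_bp):
        rate_bp_plus_4  rate_bp
client                         
Fay                946     1736
Ivy                883     2320
Kai               1111     1107
Uma                784      780
Zoe                801      797
filter rows where rate_bp > 797:
        rate_bp_plus_4  rate_bp
client                         
Fay                946     1736
Ivy                883     2320
Kai               1111     1107
Hence 2940.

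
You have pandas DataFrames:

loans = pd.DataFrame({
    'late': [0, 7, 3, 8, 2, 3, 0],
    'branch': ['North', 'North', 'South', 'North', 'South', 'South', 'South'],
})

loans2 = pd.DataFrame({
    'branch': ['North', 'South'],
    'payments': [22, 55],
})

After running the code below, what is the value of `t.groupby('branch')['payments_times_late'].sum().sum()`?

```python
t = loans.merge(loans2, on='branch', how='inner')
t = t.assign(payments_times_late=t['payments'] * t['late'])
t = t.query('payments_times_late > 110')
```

660

merge on 'branch' (how='inner') → 7 rows:
   late branch  payments
0     0  North        22
1     7  North        22
2     3  South        55
3     8  North        22
4     2  South        55
5     3  South        55
6     0  South        55
add column payments_times_late = t['payments'] * t['late']:
   late branch  payments  payments_times_late
0     0  North        22                    0
1     7  North        22                  154
2     3  South        55                  165
3     8  North        22                  176
4     2  South        55                  110
5     3  South        55                  165
6     0  South        55                    0
filter rows where payments_times_late > 110:
   late branch  payments  payments_times_late
1     7  North        22                  154
2     3  South        55                  165
3     8  North        22                  176
5     3  South        55                  165
group by branch, sum of payments_times_late:
branch
North    330
South    330
Name: payments_times_late, dtype: int64
Hence 660.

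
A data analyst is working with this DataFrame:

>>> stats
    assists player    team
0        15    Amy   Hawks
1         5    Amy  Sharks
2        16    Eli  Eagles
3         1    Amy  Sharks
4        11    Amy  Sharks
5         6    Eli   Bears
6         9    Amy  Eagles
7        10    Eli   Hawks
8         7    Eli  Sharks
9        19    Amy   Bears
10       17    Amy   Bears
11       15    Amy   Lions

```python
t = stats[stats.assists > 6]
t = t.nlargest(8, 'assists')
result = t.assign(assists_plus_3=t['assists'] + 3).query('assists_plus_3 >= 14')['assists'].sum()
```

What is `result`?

filter rows where assists > 6:
    assists player    team
0        15    Amy   Hawks
2        16    Eli  Eagles
4        11    Amy  Sharks
6         9    Amy  Eagles
7        10    Eli   Hawks
8         7    Eli  Sharks
9        19    Amy   Bears
10       17    Amy   Bears
11       15    Amy   Lions
take 8 rows with largest assists:
    assists player    team
9        19    Amy   Bears
10       17    Amy   Bears
2        16    Eli  Eagles
0        15    Amy   Hawks
11       15    Amy   Lions
4        11    Amy  Sharks
7        10    Eli   Hawks
6         9    Amy  Eagles
add column assists_plus_3 = t['assists'] + 3:
    assists player    team  assists_plus_3
9        19    Amy   Bears              22
10       17    Amy   Bears              20
2        16    Eli  Eagles              19
0        15    Amy   Hawks              18
11       15    Amy   Lions              18
4        11    Amy  Sharks              14
7        10    Eli   Hawks              13
6         9    Amy  Eagles              12
filter rows where assists_plus_3 >= 14:
    assists player    team  assists_plus_3
9        19    Amy   Bears              22
10       17    Amy   Bears              20
2        16    Eli  Eagles              19
0        15    Amy   Hawks              18
11       15    Amy   Lions              18
4        11    Amy  Sharks              14

93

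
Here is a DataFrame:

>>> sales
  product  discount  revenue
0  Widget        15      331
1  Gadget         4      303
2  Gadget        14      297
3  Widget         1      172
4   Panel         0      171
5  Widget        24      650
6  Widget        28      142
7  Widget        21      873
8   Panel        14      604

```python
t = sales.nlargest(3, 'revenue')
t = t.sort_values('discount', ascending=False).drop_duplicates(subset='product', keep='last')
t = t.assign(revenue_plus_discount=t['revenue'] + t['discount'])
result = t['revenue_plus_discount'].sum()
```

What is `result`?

1512

take 3 rows with largest revenue:
  product  discount  revenue
7  Widget        21      873
5  Widget        24      650
8   Panel        14      604
sort by discount descending:
  product  discount  revenue
5  Widget        24      650
7  Widget        21      873
8   Panel        14      604
drop duplicate product (keep=last):
  product  discount  revenue
7  Widget        21      873
8   Panel        14      604
add column revenue_plus_discount = t['revenue'] + t['discount']:
  product  discount  revenue  revenue_plus_discount
7  Widget        21      873                    894
8   Panel        14      604                    618
Hence 1512.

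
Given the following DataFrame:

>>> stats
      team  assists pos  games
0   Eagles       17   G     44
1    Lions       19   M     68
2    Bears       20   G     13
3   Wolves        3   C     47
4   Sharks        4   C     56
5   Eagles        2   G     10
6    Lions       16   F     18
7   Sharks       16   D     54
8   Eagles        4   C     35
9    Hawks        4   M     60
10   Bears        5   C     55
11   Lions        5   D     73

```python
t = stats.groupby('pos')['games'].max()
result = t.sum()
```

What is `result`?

group by pos, max of games:
pos
C    56
D    73
F    18
G    44
M    68
Name: games, dtype: int64
Taking the sum of the resulting series gives 259.

259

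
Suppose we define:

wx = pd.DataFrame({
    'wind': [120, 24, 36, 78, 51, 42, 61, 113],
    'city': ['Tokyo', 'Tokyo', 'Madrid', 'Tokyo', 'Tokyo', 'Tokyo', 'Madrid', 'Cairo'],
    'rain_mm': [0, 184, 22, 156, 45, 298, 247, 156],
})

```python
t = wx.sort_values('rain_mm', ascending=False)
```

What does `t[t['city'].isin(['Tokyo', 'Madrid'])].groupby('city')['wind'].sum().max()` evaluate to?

sort by rain_mm descending:
   wind    city  rain_mm
5    42   Tokyo      298
6    61  Madrid      247
1    24   Tokyo      184
3    78   Tokyo      156
7   113   Cairo      156
4    51   Tokyo       45
2    36  Madrid       22
0   120   Tokyo        0
filter rows where city in ['Tokyo', 'Madrid']:
   wind    city  rain_mm
5    42   Tokyo      298
6    61  Madrid      247
1    24   Tokyo      184
3    78   Tokyo      156
4    51   Tokyo       45
2    36  Madrid       22
0   120   Tokyo        0
group by city, sum of wind:
city
Madrid     97
Tokyo     315
Name: wind, dtype: int64
Then the max of the resulting series: 315

315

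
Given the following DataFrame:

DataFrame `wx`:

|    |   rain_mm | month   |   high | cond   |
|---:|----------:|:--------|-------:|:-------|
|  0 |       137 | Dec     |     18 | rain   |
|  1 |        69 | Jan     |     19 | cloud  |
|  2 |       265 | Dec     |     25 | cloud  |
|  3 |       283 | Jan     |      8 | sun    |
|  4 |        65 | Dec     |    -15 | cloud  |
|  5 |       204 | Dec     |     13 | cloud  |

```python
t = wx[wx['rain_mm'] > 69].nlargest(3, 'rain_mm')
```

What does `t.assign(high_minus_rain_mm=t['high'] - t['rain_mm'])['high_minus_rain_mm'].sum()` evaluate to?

filter rows where rain_mm > 69:
   rain_mm month  high   cond
0      137   Dec    18   rain
2      265   Dec    25  cloud
3      283   Jan     8    sun
5      204   Dec    13  cloud
take 3 rows with largest rain_mm:
   rain_mm month  high   cond
3      283   Jan     8    sun
2      265   Dec    25  cloud
5      204   Dec    13  cloud
add column high_minus_rain_mm = t['high'] - t['rain_mm']:
   rain_mm month  high   cond  high_minus_rain_mm
3      283   Jan     8    sun                -275
2      265   Dec    25  cloud                -240
5      204   Dec    13  cloud                -191
Then the sum of column 'high_minus_rain_mm': -706

-706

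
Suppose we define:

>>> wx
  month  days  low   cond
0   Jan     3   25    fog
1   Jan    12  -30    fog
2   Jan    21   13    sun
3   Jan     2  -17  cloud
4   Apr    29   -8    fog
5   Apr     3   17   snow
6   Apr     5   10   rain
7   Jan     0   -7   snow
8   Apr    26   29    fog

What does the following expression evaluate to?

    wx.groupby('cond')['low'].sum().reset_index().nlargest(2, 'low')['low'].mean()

14.5

group by cond, sum of low:
cond
cloud   -17
fog      16
rain     10
snow     10
sun      13
Name: low, dtype: int64
reset_index():
    cond  low
0  cloud  -17
1    fog   16
2   rain   10
3   snow   10
4    sun   13
take 2 rows with largest low:
  cond  low
1  fog   16
4  sun   13
Finally, mean of column 'low' = 14.5.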